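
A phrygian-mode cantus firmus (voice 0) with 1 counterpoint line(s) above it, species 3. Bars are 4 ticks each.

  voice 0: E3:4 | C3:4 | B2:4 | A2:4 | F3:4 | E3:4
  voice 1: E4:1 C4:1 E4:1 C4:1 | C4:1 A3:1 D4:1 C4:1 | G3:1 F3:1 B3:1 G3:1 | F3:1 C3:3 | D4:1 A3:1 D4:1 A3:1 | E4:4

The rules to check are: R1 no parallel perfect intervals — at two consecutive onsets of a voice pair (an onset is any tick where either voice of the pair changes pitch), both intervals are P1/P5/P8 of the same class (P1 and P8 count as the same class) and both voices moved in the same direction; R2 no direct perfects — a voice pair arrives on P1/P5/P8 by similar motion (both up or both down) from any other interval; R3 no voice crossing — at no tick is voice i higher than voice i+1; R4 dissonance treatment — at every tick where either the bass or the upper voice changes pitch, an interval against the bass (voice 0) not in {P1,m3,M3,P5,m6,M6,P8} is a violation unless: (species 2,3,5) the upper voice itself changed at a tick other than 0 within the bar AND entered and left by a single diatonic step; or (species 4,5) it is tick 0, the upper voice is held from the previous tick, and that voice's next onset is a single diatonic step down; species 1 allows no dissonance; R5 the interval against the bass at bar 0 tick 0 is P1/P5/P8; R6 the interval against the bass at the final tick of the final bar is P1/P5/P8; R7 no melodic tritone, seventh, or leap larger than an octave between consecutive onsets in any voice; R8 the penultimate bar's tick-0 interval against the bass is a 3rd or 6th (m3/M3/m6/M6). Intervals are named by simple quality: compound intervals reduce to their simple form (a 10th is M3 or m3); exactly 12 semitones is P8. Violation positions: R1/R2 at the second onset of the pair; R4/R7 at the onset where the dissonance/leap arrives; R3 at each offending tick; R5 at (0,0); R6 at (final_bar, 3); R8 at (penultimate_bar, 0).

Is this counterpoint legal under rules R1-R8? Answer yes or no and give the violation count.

bar 0: v0=E3 v1=E4 (P8)
bar 1: v0=C3 v1=C4 (P8)
bar 2: v0=B2 v1=G3 (m6)
bar 3: v0=A2 v1=F3 (m6)
bar 4: v0=F3 v1=D4 (M6)
bar 5: v0=E3 v1=E4 (P8)
  R4 @ bar1.2: C3/D4 M2 untreated
  R4 @ bar2.1: B2/F3 TT untreated
  R7 @ bar2.2: F3->B3 leap 6st
  R7 @ bar4.0: C3->D4 leap 14st

No (4 violations)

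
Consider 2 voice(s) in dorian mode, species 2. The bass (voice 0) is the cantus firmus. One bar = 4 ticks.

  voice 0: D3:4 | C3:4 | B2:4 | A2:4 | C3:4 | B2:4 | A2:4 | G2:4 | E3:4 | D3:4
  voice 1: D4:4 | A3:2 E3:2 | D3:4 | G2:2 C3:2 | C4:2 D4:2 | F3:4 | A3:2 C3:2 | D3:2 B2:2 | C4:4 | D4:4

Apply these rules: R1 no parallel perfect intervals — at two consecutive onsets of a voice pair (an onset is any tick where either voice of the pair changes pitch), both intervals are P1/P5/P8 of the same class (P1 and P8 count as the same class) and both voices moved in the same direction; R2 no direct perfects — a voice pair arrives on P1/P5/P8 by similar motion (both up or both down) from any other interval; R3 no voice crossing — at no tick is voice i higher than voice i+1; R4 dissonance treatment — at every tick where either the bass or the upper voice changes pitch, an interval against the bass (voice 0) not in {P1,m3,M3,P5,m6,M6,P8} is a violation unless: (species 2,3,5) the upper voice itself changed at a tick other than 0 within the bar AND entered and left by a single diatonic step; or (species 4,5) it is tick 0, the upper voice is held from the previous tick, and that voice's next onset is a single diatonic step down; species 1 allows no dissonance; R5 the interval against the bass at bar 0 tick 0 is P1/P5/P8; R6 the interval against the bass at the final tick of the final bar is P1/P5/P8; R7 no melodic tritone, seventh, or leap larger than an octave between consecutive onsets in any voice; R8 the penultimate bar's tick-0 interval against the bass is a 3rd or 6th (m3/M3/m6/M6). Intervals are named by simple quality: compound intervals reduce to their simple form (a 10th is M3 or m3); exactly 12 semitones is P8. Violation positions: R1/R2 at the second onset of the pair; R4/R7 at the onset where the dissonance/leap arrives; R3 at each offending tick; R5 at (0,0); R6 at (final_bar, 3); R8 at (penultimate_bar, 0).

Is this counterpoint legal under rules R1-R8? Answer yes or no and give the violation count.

No (7 violations)

bar 0: v0=D3 v1=D4 (P8)
bar 1: v0=C3 v1=A3 (M6)
bar 2: v0=B2 v1=D3 (m3)
bar 3: v0=A2 v1=G2 (M2)
bar 4: v0=C3 v1=C4 (P8)
bar 5: v0=B2 v1=F3 (TT)
bar 6: v0=A2 v1=A3 (P8)
bar 7: v0=G2 v1=D3 (P5)
bar 8: v0=E3 v1=C4 (m6)
bar 9: v0=D3 v1=D4 (P8)
  R3 @ bar3.0: A2 above G2
  R4 @ bar3.0: A2/G2 M2 untreated
  R3 @ bar3.1: A2 above G2
  R2 @ bar4.0: A2/C3 m3 -> C3/C4 P8 similar
  R4 @ bar4.2: C3/D4 M2 untreated
  R4 @ bar5.0: B2/F3 TT untreated
  R7 @ bar8.0: B2->C4 leap 13st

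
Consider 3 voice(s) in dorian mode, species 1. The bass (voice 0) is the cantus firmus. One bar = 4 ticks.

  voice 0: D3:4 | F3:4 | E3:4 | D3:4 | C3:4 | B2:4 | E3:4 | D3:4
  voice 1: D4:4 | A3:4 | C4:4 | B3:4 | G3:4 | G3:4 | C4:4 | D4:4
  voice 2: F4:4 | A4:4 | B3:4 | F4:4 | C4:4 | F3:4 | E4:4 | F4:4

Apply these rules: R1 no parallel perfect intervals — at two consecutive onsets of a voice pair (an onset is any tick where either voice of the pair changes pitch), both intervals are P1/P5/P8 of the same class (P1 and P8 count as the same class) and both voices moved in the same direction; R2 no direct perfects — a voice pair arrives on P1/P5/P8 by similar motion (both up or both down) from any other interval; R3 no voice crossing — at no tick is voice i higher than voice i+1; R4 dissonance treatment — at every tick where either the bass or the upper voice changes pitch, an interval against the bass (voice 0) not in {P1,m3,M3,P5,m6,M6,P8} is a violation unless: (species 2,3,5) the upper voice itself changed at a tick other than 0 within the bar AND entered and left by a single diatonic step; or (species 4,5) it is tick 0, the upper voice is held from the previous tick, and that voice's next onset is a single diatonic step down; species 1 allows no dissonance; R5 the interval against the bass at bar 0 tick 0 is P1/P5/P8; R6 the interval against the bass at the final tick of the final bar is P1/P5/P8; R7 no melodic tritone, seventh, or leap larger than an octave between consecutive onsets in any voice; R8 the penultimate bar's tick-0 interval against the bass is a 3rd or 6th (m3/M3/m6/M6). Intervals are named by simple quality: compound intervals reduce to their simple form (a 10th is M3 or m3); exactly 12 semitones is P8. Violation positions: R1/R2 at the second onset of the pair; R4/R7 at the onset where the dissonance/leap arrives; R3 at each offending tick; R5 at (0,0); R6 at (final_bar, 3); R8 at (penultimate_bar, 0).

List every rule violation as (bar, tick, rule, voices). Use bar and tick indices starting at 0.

(0, 0, R5, (0, 2))
(2, 0, R2, (0, 2))
(2, 0, R3, (1, 2))
(2, 0, R7, (2,))
(2, 1, R3, (1, 2))
(2, 2, R3, (1, 2))
(2, 3, R3, (1, 2))
(3, 0, R7, (2,))
(4, 0, R2, (0, 1))
(4, 0, R2, (0, 2))
(5, 0, R3, (1, 2))
(5, 0, R4, (0, 2))
(5, 1, R3, (1, 2))
(5, 2, R3, (1, 2))
(5, 3, R3, (1, 2))
(6, 0, R2, (0, 2))
(6, 0, R7, (2,))
(6, 0, R8, (0, 2))
(7, 3, R6, (0, 2))

bar 0: v0=D3 v1=D4 v2=F4 downbeat m3
bar 1: v0=F3 v1=A3 v2=A4 downbeat M3
bar 2: v0=E3 v1=C4 v2=B3 downbeat P5
bar 3: v0=D3 v1=B3 v2=F4 downbeat m3
bar 4: v0=C3 v1=G3 v2=C4 downbeat P8
bar 5: v0=B2 v1=G3 v2=F3 downbeat TT
bar 6: v0=E3 v1=C4 v2=E4 downbeat P8
bar 7: v0=D3 v1=D4 v2=F4 downbeat m3
  -> R5 @ bar 0 tick 0 v(0, 2): opens on m3
  -> R2 @ bar 2 tick 0 v(0, 2): F3/A4 M3 -> E3/B3 P5 similar
  -> R3 @ bar 2 tick 0 v(1, 2): C4 above B3
  -> R7 @ bar 2 tick 0 v(2,): A4->B3 leap 10st
  -> R3 @ bar 2 tick 1 v(1, 2): C4 above B3
  -> R3 @ bar 2 tick 2 v(1, 2): C4 above B3
  -> R3 @ bar 2 tick 3 v(1, 2): C4 above B3
  -> R7 @ bar 3 tick 0 v(2,): B3->F4 leap 6st
  -> R2 @ bar 4 tick 0 v(0, 1): D3/B3 M6 -> C3/G3 P5 similar
  -> R2 @ bar 4 tick 0 v(0, 2): D3/F4 m3 -> C3/C4 P8 similar
  -> R3 @ bar 5 tick 0 v(1, 2): G3 above F3
  -> R4 @ bar 5 tick 0 v(0, 2): B2/F3 TT untreated
  -> R3 @ bar 5 tick 1 v(1, 2): G3 above F3
  -> R3 @ bar 5 tick 2 v(1, 2): G3 above F3
  -> R3 @ bar 5 tick 3 v(1, 2): G3 above F3
  -> R2 @ bar 6 tick 0 v(0, 2): B2/F3 TT -> E3/E4 P8 similar
  -> R7 @ bar 6 tick 0 v(2,): F3->E4 leap 11st
  -> R8 @ bar 6 tick 0 v(0, 2): penult P8 not 3rd/6th
  -> R6 @ bar 7 tick 3 v(0, 2): closes on m3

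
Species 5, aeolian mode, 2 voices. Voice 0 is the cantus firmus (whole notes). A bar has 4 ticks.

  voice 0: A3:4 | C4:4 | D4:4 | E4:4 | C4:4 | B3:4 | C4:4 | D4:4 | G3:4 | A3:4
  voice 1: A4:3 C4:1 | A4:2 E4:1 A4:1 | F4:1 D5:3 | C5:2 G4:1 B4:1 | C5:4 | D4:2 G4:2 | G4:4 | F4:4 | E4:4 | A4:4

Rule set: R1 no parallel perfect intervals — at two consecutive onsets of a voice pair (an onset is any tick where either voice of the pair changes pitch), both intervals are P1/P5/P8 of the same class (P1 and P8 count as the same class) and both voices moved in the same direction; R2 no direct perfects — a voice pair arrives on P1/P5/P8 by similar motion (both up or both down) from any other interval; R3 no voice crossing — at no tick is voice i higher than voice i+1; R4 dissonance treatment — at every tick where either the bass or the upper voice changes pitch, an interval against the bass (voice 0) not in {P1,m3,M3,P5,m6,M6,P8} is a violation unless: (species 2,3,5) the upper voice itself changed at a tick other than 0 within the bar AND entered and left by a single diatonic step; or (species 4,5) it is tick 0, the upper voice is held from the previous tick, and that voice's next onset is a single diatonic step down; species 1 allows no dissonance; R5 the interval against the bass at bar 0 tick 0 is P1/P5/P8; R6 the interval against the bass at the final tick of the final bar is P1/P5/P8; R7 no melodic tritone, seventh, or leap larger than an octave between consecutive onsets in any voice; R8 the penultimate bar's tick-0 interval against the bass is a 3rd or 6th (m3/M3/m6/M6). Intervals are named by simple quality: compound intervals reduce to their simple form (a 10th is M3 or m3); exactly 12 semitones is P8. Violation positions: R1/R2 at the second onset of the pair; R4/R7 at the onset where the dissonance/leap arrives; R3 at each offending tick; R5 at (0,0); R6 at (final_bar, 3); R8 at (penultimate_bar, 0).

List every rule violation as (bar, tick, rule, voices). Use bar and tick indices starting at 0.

(5, 0, R7, (1,))
(9, 0, R2, (0, 1))

bar 0: v0=A3 v1=A4 downbeat P8
bar 1: v0=C4 v1=A4 downbeat M6
bar 2: v0=D4 v1=F4 downbeat m3
bar 3: v0=E4 v1=C5 downbeat m6
bar 4: v0=C4 v1=C5 downbeat P8
bar 5: v0=B3 v1=D4 downbeat m3
bar 6: v0=C4 v1=G4 downbeat P5
bar 7: v0=D4 v1=F4 downbeat m3
bar 8: v0=G3 v1=E4 downbeat M6
bar 9: v0=A3 v1=A4 downbeat P8
  -> R7 @ bar 5 tick 0 v(1,): C5->D4 leap 10st
  -> R2 @ bar 9 tick 0 v(0, 1): G3/E4 M6 -> A3/A4 P8 similar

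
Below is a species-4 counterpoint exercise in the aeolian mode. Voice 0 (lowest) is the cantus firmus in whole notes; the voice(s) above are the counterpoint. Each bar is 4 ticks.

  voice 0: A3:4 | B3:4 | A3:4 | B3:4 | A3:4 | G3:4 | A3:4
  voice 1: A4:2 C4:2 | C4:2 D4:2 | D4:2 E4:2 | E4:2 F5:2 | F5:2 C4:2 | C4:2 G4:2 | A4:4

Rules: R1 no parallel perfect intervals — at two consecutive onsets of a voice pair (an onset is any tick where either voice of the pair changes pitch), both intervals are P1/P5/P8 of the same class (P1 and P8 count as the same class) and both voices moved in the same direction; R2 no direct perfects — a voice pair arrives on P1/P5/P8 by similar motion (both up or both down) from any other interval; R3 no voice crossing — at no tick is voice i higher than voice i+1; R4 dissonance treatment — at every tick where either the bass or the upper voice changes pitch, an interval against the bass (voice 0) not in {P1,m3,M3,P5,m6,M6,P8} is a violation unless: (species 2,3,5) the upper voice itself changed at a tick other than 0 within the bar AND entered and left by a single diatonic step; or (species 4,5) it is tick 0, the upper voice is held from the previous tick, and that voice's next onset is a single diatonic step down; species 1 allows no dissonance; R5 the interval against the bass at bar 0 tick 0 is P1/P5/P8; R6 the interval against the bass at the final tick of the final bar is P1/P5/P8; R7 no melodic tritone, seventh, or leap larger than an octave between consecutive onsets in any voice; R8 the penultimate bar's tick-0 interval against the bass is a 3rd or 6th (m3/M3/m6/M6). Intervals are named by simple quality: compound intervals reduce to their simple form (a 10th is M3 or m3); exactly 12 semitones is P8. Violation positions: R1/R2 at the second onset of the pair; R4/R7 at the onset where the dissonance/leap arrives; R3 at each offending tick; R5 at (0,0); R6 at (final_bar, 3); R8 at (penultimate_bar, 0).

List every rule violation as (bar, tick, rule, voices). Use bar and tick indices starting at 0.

bar 0: v0=A3 v1=A4 downbeat P8
bar 1: v0=B3 v1=C4 downbeat m2
bar 2: v0=A3 v1=D4 downbeat P4
bar 3: v0=B3 v1=E4 downbeat P4
bar 4: v0=A3 v1=F5 downbeat m6
bar 5: v0=G3 v1=C4 downbeat P4
bar 6: v0=A3 v1=A4 downbeat P8
  -> R4 @ bar 1 tick 0 v(0, 1): B3/C4 m2 untreated
  -> R4 @ bar 2 tick 0 v(0, 1): A3/D4 P4 untreated
  -> R4 @ bar 3 tick 0 v(0, 1): B3/E4 P4 untreated
  -> R4 @ bar 3 tick 2 v(0, 1): B3/F5 TT untreated
  -> R7 @ bar 3 tick 2 v(1,): E4->F5 leap 13st
  -> R7 @ bar 4 tick 2 v(1,): F5->C4 leap 17st
  -> R4 @ bar 5 tick 0 v(0, 1): G3/C4 P4 untreated
  -> R8 @ bar 5 tick 0 v(0, 1): penult P4 not 3rd/6th
  -> R1 @ bar 6 tick 0 v(0, 1): G3/G4 P8 -> A3/A4 P8 similar

(1, 0, R4, (0, 1))
(2, 0, R4, (0, 1))
(3, 0, R4, (0, 1))
(3, 2, R4, (0, 1))
(3, 2, R7, (1,))
(4, 2, R7, (1,))
(5, 0, R4, (0, 1))
(5, 0, R8, (0, 1))
(6, 0, R1, (0, 1))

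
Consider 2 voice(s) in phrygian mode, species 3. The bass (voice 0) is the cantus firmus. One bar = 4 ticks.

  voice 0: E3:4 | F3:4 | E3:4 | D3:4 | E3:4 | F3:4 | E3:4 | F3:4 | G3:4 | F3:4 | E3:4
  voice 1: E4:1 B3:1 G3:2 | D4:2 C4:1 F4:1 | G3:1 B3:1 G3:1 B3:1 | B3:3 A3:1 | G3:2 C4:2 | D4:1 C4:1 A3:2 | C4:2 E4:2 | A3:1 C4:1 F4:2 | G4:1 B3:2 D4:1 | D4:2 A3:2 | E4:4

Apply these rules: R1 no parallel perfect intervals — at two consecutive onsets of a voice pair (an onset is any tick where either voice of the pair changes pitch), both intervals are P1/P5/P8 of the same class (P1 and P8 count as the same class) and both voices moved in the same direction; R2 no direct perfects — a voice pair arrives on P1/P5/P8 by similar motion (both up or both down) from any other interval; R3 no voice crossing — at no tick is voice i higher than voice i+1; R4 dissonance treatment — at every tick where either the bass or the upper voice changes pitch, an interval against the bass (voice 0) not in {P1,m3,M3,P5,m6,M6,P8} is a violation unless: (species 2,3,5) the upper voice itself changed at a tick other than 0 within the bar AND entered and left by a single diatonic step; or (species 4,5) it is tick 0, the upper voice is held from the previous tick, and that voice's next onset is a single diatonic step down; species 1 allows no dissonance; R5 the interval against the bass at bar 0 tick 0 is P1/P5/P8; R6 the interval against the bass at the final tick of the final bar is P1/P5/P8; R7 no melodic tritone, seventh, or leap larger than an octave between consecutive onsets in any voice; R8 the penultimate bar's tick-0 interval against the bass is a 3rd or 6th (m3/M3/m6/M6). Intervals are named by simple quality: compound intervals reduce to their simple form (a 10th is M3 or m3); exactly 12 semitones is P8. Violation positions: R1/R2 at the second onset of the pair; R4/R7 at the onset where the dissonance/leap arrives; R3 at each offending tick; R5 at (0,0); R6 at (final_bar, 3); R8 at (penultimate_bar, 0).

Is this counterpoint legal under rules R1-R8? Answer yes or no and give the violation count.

bar 0: v0=E3 v1=E4 (P8)
bar 1: v0=F3 v1=D4 (M6)
bar 2: v0=E3 v1=G3 (m3)
bar 3: v0=D3 v1=B3 (M6)
bar 4: v0=E3 v1=G3 (m3)
bar 5: v0=F3 v1=D4 (M6)
bar 6: v0=E3 v1=C4 (m6)
bar 7: v0=F3 v1=A3 (M3)
bar 8: v0=G3 v1=G4 (P8)
bar 9: v0=F3 v1=D4 (M6)
bar 10: v0=E3 v1=E4 (P8)
  R7 @ bar2.0: F4->G3 leap 10st
  R1 @ bar8.0: F3/F4 P8 -> G3/G4 P8 similar

No (2 violations)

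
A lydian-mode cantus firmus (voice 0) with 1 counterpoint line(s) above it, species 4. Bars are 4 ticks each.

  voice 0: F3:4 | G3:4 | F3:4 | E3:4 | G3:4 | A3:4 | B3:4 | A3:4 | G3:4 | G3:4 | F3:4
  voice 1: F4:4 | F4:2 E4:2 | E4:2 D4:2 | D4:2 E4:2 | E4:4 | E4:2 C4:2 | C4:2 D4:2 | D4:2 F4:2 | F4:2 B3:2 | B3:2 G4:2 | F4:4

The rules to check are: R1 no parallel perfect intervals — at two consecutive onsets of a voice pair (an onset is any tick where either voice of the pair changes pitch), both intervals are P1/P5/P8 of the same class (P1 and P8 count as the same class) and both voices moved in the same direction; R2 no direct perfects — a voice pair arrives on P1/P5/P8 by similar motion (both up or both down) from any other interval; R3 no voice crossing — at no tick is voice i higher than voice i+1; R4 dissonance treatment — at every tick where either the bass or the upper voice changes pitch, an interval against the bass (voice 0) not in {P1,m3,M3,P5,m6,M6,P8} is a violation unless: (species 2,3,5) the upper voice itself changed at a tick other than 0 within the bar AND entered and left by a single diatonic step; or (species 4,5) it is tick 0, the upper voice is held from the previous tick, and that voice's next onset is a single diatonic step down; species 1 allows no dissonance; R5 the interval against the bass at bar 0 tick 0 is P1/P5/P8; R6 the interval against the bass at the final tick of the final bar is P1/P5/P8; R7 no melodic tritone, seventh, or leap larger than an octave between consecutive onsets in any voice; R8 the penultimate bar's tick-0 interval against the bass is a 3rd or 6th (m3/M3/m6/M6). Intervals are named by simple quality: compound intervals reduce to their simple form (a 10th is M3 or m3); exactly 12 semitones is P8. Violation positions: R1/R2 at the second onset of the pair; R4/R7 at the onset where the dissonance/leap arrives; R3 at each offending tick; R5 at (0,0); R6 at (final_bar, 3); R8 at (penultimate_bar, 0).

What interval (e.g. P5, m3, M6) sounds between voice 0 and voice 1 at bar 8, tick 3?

M3

voice 0=G3 voice 1=B3 -> M3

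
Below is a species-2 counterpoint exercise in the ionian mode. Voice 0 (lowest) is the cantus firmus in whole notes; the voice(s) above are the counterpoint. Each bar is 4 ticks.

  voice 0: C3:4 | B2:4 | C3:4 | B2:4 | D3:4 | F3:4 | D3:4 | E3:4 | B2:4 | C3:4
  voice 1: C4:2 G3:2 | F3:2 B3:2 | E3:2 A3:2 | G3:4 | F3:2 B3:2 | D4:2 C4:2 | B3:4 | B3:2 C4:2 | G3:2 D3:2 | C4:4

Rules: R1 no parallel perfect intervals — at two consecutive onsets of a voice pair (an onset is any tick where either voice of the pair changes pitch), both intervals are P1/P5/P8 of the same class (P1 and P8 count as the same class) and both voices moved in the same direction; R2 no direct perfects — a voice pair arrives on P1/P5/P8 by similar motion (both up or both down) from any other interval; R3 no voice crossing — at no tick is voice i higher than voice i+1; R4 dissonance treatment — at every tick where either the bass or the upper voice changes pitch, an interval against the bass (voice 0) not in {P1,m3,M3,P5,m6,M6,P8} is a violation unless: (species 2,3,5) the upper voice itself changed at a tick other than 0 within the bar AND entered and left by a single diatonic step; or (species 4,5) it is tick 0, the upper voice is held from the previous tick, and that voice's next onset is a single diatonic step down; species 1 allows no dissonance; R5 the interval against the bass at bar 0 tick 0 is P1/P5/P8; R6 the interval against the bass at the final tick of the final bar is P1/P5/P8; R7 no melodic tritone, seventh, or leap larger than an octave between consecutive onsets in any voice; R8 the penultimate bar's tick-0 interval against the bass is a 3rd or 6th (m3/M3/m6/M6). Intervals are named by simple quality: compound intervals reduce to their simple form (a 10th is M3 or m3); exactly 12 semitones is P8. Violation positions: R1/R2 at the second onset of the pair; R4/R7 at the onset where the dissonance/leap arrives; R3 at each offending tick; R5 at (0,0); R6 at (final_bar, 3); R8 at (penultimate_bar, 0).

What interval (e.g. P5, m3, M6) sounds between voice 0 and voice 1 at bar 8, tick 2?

voice 0=B2 voice 1=D3 -> m3

m3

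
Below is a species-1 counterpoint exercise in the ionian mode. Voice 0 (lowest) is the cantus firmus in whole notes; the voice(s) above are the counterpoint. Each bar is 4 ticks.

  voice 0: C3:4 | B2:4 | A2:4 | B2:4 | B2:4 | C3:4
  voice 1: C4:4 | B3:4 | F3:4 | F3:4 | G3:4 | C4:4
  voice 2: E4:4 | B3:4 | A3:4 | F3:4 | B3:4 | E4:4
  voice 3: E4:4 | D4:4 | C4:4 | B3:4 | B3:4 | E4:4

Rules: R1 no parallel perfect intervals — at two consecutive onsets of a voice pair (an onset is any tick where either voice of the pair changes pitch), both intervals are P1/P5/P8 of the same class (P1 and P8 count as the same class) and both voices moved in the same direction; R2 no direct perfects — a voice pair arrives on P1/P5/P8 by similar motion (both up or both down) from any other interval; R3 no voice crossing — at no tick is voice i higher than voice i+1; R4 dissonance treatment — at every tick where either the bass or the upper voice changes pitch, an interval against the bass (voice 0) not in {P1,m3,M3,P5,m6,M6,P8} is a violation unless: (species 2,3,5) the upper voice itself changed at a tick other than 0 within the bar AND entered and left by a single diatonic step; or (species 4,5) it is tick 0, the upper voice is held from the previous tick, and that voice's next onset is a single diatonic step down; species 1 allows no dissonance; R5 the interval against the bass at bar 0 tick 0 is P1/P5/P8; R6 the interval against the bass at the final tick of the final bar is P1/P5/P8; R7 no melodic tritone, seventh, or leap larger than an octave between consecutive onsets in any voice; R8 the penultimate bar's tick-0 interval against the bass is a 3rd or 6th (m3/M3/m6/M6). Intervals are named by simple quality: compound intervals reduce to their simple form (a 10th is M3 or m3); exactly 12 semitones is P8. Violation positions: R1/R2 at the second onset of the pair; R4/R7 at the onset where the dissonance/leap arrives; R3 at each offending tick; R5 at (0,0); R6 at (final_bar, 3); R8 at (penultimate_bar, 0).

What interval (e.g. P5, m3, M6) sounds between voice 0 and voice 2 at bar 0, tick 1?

voice 0=C3 voice 2=E4 -> M3

M3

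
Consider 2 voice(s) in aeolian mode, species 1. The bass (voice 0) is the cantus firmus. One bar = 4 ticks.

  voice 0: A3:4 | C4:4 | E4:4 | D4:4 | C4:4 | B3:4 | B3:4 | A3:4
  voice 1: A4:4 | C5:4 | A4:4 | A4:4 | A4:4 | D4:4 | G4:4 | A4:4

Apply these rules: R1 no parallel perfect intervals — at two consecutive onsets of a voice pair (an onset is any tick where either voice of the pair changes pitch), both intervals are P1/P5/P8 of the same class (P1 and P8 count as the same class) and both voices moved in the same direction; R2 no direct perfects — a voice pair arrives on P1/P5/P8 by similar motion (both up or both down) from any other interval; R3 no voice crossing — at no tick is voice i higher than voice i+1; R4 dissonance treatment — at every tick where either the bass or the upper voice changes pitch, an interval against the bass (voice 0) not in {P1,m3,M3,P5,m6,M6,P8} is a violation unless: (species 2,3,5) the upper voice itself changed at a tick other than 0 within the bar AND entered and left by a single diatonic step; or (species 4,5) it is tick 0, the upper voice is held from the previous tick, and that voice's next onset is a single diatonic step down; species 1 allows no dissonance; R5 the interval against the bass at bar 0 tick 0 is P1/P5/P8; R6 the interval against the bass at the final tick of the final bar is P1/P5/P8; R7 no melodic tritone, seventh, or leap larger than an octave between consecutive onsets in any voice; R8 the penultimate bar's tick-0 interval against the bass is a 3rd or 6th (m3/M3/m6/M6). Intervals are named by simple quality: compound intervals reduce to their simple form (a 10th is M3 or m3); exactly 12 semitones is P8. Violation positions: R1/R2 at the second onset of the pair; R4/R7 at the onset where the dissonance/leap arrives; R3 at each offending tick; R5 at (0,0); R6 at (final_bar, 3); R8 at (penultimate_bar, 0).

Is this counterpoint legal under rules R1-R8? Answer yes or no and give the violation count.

No (2 violations)

bar 0: v0=A3 v1=A4 (P8)
bar 1: v0=C4 v1=C5 (P8)
bar 2: v0=E4 v1=A4 (P4)
bar 3: v0=D4 v1=A4 (P5)
bar 4: v0=C4 v1=A4 (M6)
bar 5: v0=B3 v1=D4 (m3)
bar 6: v0=B3 v1=G4 (m6)
bar 7: v0=A3 v1=A4 (P8)
  R1 @ bar1.0: A3/A4 P8 -> C4/C5 P8 similar
  R4 @ bar2.0: E4/A4 P4 untreated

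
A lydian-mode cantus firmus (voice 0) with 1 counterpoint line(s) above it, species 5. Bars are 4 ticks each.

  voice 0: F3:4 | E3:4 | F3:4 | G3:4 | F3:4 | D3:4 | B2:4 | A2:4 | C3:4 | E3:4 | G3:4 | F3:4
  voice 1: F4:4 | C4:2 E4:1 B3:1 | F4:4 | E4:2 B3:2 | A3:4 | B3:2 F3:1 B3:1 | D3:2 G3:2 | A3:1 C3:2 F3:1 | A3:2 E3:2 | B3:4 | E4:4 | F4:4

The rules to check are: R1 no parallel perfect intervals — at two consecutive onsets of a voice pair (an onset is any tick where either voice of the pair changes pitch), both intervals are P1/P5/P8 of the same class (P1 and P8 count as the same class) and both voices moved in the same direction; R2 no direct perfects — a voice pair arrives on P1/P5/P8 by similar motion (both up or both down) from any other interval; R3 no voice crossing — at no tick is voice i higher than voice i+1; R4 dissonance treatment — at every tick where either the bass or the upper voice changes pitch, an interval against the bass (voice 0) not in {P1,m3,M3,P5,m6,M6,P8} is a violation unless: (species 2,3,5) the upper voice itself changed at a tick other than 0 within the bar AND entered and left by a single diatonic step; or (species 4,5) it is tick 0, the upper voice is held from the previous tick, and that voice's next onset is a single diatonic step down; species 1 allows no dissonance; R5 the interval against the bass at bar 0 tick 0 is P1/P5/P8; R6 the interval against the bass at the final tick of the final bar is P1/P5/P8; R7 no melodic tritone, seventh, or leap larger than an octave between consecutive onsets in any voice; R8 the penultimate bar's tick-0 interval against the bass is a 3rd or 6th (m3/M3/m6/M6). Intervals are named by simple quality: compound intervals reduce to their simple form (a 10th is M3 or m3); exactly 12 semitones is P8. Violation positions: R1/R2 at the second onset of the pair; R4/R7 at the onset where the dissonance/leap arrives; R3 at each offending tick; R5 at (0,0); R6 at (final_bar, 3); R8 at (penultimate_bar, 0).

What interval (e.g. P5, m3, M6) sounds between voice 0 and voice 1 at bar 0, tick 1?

voice 0=F3 voice 1=F4 -> P8

P8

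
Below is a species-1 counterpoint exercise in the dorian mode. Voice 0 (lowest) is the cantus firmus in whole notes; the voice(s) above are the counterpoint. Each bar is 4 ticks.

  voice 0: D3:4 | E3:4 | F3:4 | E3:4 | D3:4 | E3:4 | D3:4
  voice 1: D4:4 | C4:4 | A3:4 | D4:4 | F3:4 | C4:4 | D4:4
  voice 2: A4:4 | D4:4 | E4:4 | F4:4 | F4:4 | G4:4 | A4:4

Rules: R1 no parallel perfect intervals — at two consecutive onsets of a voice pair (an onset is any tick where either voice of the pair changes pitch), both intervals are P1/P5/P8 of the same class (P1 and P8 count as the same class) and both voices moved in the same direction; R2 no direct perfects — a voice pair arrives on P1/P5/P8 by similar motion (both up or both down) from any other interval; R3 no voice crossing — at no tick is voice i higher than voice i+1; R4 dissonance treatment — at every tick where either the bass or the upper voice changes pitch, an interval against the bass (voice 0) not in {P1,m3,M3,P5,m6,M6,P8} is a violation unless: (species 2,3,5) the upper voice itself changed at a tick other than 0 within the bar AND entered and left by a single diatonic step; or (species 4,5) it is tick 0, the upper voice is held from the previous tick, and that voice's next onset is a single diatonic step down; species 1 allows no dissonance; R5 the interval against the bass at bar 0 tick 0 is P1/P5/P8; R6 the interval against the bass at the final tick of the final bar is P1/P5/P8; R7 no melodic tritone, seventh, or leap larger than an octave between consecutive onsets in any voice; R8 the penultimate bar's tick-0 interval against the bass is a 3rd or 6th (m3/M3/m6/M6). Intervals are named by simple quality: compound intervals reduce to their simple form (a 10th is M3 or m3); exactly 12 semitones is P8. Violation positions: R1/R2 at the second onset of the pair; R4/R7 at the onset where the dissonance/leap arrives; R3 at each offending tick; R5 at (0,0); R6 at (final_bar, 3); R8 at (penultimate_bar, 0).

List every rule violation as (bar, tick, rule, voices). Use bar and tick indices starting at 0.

bar 0: v0=D3 v1=D4 v2=A4 downbeat P5
bar 1: v0=E3 v1=C4 v2=D4 downbeat m7
bar 2: v0=F3 v1=A3 v2=E4 downbeat M7
bar 3: v0=E3 v1=D4 v2=F4 downbeat m2
bar 4: v0=D3 v1=F3 v2=F4 downbeat m3
bar 5: v0=E3 v1=C4 v2=G4 downbeat m3
bar 6: v0=D3 v1=D4 v2=A4 downbeat P5
  -> R4 @ bar 1 tick 0 v(0, 2): E3/D4 m7 untreated
  -> R4 @ bar 2 tick 0 v(0, 2): F3/E4 M7 untreated
  -> R4 @ bar 3 tick 0 v(0, 1): E3/D4 m7 untreated
  -> R4 @ bar 3 tick 0 v(0, 2): E3/F4 m2 untreated
  -> R2 @ bar 5 tick 0 v(1, 2): F3/F4 P8 -> C4/G4 P5 similar
  -> R1 @ bar 6 tick 0 v(1, 2): C4/G4 P5 -> D4/A4 P5 similar

(1, 0, R4, (0, 2))
(2, 0, R4, (0, 2))
(3, 0, R4, (0, 1))
(3, 0, R4, (0, 2))
(5, 0, R2, (1, 2))
(6, 0, R1, (1, 2))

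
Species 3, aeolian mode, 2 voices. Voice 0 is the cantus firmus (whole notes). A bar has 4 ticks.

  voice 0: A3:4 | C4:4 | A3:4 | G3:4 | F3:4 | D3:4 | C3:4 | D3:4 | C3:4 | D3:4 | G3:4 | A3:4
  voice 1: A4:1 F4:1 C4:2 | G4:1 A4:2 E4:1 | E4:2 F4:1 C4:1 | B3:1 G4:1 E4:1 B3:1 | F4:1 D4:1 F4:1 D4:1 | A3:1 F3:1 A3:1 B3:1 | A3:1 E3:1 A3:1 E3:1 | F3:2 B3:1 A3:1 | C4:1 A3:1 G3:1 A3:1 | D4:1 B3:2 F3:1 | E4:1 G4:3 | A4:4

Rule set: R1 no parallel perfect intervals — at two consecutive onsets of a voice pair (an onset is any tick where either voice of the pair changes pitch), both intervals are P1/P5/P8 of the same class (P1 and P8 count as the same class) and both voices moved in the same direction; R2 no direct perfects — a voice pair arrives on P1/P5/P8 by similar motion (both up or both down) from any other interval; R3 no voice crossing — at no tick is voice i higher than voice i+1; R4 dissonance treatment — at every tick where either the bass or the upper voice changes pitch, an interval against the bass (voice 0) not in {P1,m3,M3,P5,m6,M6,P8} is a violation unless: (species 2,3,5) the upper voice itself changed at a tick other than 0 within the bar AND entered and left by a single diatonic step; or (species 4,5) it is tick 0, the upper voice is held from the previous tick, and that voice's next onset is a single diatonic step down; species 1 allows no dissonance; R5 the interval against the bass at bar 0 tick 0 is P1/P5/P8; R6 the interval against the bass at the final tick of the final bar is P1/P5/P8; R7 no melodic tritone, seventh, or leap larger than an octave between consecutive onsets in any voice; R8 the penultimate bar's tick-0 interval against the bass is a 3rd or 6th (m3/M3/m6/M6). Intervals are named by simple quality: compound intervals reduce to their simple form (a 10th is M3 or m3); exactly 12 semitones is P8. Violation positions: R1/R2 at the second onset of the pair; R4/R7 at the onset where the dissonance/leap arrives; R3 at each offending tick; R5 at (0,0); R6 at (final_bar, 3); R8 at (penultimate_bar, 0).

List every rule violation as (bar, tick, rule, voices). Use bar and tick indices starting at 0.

bar 0: v0=A3 v1=A4 downbeat P8
bar 1: v0=C4 v1=G4 downbeat P5
bar 2: v0=A3 v1=E4 downbeat P5
bar 3: v0=G3 v1=B3 downbeat M3
bar 4: v0=F3 v1=F4 downbeat P8
bar 5: v0=D3 v1=A3 downbeat P5
bar 6: v0=C3 v1=A3 downbeat M6
bar 7: v0=D3 v1=F3 downbeat m3
bar 8: v0=C3 v1=C4 downbeat P8
bar 9: v0=D3 v1=D4 downbeat P8
bar 10: v0=G3 v1=E4 downbeat M6
bar 11: v0=A3 v1=A4 downbeat P8
  -> R2 @ bar 1 tick 0 v(0, 1): A3/C4 m3 -> C4/G4 P5 similar
  -> R7 @ bar 4 tick 0 v(1,): B3->F4 leap 6st
  -> R2 @ bar 5 tick 0 v(0, 1): F3/D4 M6 -> D3/A3 P5 similar
  -> R7 @ bar 7 tick 2 v(1,): F3->B3 leap 6st
  -> R2 @ bar 9 tick 0 v(0, 1): C3/A3 M6 -> D3/D4 P8 similar
  -> R7 @ bar 9 tick 3 v(1,): B3->F3 leap 6st
  -> R7 @ bar 10 tick 0 v(1,): F3->E4 leap 11st
  -> R1 @ bar 11 tick 0 v(0, 1): G3/G4 P8 -> A3/A4 P8 similar

(1, 0, R2, (0, 1))
(4, 0, R7, (1,))
(5, 0, R2, (0, 1))
(7, 2, R7, (1,))
(9, 0, R2, (0, 1))
(9, 3, R7, (1,))
(10, 0, R7, (1,))
(11, 0, R1, (0, 1))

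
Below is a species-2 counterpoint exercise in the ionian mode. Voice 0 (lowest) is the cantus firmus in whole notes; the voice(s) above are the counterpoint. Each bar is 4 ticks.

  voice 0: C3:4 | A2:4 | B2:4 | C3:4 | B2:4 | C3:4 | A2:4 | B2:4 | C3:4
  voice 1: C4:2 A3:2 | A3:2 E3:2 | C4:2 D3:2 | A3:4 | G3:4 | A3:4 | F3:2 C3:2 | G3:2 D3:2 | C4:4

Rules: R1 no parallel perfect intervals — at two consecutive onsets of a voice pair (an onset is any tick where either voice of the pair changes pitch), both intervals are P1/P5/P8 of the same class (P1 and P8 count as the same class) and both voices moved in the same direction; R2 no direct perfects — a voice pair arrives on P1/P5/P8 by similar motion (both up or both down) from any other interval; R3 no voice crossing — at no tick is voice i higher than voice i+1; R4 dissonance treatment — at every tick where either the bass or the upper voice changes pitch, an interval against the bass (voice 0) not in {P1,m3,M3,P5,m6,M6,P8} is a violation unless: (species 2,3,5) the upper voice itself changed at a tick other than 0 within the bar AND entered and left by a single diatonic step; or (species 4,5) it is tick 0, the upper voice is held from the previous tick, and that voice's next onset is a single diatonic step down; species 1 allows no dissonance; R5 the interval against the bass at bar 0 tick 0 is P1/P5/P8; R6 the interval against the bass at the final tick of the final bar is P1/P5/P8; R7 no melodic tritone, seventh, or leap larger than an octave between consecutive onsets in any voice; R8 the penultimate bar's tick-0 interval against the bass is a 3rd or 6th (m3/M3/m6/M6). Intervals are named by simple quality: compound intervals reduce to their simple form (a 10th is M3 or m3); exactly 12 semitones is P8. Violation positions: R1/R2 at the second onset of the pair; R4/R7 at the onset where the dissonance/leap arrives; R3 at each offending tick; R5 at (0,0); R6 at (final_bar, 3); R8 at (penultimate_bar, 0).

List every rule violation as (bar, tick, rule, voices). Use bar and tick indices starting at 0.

bar 0: v0=C3 v1=C4 downbeat P8
bar 1: v0=A2 v1=A3 downbeat P8
bar 2: v0=B2 v1=C4 downbeat m2
bar 3: v0=C3 v1=A3 downbeat M6
bar 4: v0=B2 v1=G3 downbeat m6
bar 5: v0=C3 v1=A3 downbeat M6
bar 6: v0=A2 v1=F3 downbeat m6
bar 7: v0=B2 v1=G3 downbeat m6
bar 8: v0=C3 v1=C4 downbeat P8
  -> R4 @ bar 2 tick 0 v(0, 1): B2/C4 m2 untreated
  -> R7 @ bar 2 tick 2 v(1,): C4->D3 leap 10st
  -> R2 @ bar 8 tick 0 v(0, 1): B2/D3 m3 -> C3/C4 P8 similar
  -> R7 @ bar 8 tick 0 v(1,): D3->C4 leap 10st

(2, 0, R4, (0, 1))
(2, 2, R7, (1,))
(8, 0, R2, (0, 1))
(8, 0, R7, (1,))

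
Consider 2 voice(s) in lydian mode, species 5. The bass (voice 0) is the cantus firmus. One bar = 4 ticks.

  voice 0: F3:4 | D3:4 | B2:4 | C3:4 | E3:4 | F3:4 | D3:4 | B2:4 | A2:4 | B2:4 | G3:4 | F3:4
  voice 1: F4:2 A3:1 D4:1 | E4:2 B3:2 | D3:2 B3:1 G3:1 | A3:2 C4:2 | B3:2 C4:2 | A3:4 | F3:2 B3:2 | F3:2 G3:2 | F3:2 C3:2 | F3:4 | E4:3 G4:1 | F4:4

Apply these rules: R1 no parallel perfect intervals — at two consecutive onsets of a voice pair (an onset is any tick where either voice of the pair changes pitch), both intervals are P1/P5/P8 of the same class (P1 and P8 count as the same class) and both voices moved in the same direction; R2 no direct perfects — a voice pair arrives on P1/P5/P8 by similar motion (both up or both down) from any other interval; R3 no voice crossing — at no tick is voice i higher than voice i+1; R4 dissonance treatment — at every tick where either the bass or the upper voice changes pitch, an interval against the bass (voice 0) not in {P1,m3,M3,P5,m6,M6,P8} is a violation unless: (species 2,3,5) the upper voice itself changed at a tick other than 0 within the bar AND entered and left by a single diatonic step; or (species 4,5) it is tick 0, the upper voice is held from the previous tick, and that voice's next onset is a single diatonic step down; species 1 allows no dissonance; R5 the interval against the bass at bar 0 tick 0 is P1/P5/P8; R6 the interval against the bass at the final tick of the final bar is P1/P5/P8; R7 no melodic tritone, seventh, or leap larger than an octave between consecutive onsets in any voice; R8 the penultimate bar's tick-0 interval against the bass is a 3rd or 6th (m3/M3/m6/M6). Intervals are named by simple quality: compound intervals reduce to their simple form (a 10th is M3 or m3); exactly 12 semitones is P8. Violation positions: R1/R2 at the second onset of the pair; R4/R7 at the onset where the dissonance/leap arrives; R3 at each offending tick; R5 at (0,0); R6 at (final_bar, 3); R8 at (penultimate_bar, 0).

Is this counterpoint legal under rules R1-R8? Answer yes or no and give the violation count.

bar 0: v0=F3 v1=F4 (P8)
bar 1: v0=D3 v1=E4 (M2)
bar 2: v0=B2 v1=D3 (m3)
bar 3: v0=C3 v1=A3 (M6)
bar 4: v0=E3 v1=B3 (P5)
bar 5: v0=F3 v1=A3 (M3)
bar 6: v0=D3 v1=F3 (m3)
bar 7: v0=B2 v1=F3 (TT)
bar 8: v0=A2 v1=F3 (m6)
bar 9: v0=B2 v1=F3 (TT)
bar 10: v0=G3 v1=E4 (M6)
bar 11: v0=F3 v1=F4 (P8)
  R4 @ bar1.0: D3/E4 M2 untreated
  R7 @ bar6.2: F3->B3 leap 6st
  R4 @ bar7.0: B2/F3 TT untreated
  R7 @ bar7.0: B3->F3 leap 6st
  R4 @ bar9.0: B2/F3 TT untreated
  R7 @ bar10.0: F3->E4 leap 11st
  R1 @ bar11.0: G3/G4 P8 -> F3/F4 P8 similar

No (7 violations)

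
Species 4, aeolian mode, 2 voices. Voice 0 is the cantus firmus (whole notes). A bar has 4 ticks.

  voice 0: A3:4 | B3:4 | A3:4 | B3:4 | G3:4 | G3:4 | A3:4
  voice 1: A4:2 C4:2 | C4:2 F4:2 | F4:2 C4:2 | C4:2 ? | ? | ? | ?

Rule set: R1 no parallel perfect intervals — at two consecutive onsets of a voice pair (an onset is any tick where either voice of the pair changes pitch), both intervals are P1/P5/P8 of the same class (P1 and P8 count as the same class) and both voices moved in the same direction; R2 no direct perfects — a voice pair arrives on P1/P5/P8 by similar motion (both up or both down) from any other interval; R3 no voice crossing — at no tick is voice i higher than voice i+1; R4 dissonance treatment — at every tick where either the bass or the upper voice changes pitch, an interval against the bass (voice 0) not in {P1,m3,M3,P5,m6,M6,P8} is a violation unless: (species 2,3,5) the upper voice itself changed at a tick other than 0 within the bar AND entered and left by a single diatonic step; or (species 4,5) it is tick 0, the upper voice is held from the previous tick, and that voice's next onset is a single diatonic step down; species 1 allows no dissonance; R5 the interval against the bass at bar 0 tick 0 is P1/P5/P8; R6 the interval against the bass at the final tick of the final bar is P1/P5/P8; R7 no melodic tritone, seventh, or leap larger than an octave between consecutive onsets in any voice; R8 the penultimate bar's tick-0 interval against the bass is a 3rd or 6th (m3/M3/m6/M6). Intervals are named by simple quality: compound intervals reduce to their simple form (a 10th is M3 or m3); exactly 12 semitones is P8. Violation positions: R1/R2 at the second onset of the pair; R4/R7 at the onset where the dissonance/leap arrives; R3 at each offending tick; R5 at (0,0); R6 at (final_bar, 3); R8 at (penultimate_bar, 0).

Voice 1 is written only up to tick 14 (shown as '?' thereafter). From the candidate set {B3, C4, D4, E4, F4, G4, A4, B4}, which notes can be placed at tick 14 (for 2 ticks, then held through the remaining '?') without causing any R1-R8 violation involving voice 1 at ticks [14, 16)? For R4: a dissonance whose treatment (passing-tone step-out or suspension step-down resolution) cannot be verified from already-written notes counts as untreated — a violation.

{B3, C4, D4, G4}

B3: legal
C4: legal
D4: legal
E4: violates R4
F4: violates R4
G4: legal
A4: violates R4
B4: violates R7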